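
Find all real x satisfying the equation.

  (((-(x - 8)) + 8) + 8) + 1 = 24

Step 1. [(((-(x - 8)) + 8) + 8) + 1 = 24] 1 comes off first (subtract 1), so sub: ((-(x - 8)) + 8) + 8 = 23.
Step 2. [((-(x - 8)) + 8) + 8 = 23] the outer +8 inverts by subtracting 8. So sub: (-(x - 8)) + 8 = 15.
Step 3. [(-(x - 8)) + 8 = 15] +8 is outermost — subtract 8 both sides ⇒ sub: -(x - 8) = 7.
Step 4. [-(x - 8) = 7] flip signs both sides ⇒ neg: x - 8 = -7.
Step 5. [x - 8 = -7] peel the -8: add 8 from each side, so sub: x = 1.

Answer: x ∈ {1}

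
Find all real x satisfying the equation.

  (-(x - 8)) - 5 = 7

Step 1. [(-(x - 8)) - 5 = 7] peel the -5: add 5 from each side ⇒ sub: -(x - 8) = 12.
Step 2. [-(x - 8) = 12] LHS negated; negate both sides. So neg: x - 8 = -12.
Step 3. [x - 8 = -12] -8 is outermost — add 8 both sides ⇒ sub: x = -4.

Answer: x ∈ {-4}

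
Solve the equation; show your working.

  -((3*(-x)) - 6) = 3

Step 1. [-((3*(-x)) - 6) = 3] flip signs both sides ⇒ neg: (3*(-x)) - 6 = -3.
Step 2. [(3*(-x)) - 6 = -3] 3 | LHS and 3 | -3: pull 3 out ⇒ factor: (-x) - 2 = -1.
Step 3. [(-x) - 2 = -1] peel the -2: add 2 from each side, so sub: -x = 1.
Step 4. [-x = 1] flip signs both sides, so neg: x = -1.

Answer: x ∈ {-1}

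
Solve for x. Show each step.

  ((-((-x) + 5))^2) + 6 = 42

Step 1. [((-((-x) + 5))^2) + 6 = 42] peel the +6: subtract 6 from each side, so sub: (-((-x) + 5))^2 = 36.
Step 2. [(-((-x) + 5))^2 = 36] 36 ≥ 0, LHS is (·)² — take ±√ ⇒ sqrt: -((-x) + 5) = 6 or -6.
Step 3. [-((-x) + 5) = 6 or -6] leading − — multiply by −1. So neg: (-x) + 5 = -6 or 6.
Step 4. [(-x) + 5 = -6 or 6] peel the +5: subtract 5 from each side. So sub: -x = -11 or 1.
Step 5. [-x = -11 or 1] leading − — multiply by −1, so neg: x = 11 or -1.

Answer: x ∈ {-1, 11}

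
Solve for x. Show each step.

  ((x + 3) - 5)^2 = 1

Step 1. [((x + 3) - 5)^2 = 1] LHS squared, RHS 1 ≥ 0: apply √ (±), so sqrt: (x + 3) - 5 = 1 or -1.
Step 2. [(x + 3) - 5 = 1 or -1] -5 is outermost — add 5 both sides, so sub: x + 3 = 6 or 4.
Step 3. [x + 3 = 6 or 4] the outer +3 inverts by subtracting 3 ⇒ sub: x = 3 or 1.

Answer: x ∈ {1, 3}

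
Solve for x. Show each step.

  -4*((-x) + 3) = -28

Step 1. [-4*((-x) + 3) = -28] divide by the outer -4 ⇒ div: (-x) + 3 = 7.
Step 2. [(-x) + 3 = 7] subtract 3: x sits inside (… + 3) ⇒ sub: -x = 4.
Step 3. [-x = 4] leading − — multiply by −1, so neg: x = -4.

Answer: x ∈ {-4}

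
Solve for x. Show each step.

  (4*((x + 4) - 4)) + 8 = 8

Step 1. [(4*((x + 4) - 4)) + 8 = 8] common factor 4 (LHS and 8) — divide through ⇒ factor: ((x + 4) - 4) + 2 = 2.
Step 2. [((x + 4) - 4) + 2 = 2] subtract 2: x sits inside (… + 2), so sub: (x + 4) - 4 = 0.
Step 3. [(x + 4) - 4 = 0] peel the -4: add 4 from each side, so sub: x + 4 = 4.
Step 4. [x + 4 = 4] 4 comes off first (subtract 4), so sub: x = 0.

Answer: x ∈ {0}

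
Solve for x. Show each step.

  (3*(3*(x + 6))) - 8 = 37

Step 1. [(3*(3*(x + 6))) - 8 = 37] add 8: x sits inside (… - 8). So sub: 3*(3*(x + 6)) = 45.
Step 2. [3*(3*(x + 6)) = 45] LHS = 3·(…); ÷3 both sides ⇒ div: 3*(x + 6) = 15.
Step 3. [3*(x + 6) = 15] 3·(inner) — divide through by 3, so div: x + 6 = 5.
Step 4. [x + 6 = 5] the outer +6 inverts by subtracting 6. So sub: x = -1.

Answer: x ∈ {-1}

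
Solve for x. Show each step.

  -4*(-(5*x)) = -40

Step 1. [-4*(-(5*x)) = -40] divide by the outer -4. So div: -(5*x) = 10.
Step 2. [-(5*x) = 10] LHS negated; negate both sides ⇒ neg: 5*x = -10.
Step 3. [5*x = -10] 5·(inner) — divide through by 5 ⇒ div: x = -2.

Answer: x ∈ {-2}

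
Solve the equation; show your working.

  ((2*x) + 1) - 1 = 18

Step 1. [((2*x) + 1) - 1 = 18] the outer -1 inverts by adding 1. So sub: (2*x) + 1 = 19.
Step 2. [(2*x) + 1 = 19] +1 is outermost — subtract 1 both sides ⇒ sub: 2*x = 18.
Step 3. [2*x = 18] 2·(inner) — divide through by 2, so div: x = 9.

Answer: x ∈ {9}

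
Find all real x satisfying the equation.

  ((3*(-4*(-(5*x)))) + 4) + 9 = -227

Step 1. [((3*(-4*(-(5*x)))) + 4) + 9 = -227] 9 comes off first (subtract 9), so sub: (3*(-4*(-(5*x)))) + 4 = -236.
Step 2. [(3*(-4*(-(5*x)))) + 4 = -236] +4 is outermost — subtract 4 both sides. So sub: 3*(-4*(-(5*x))) = -240.
Step 3. [3*(-4*(-(5*x))) = -240] divide by the outer 3, so div: -4*(-(5*x)) = -80.
Step 4. [-4*(-(5*x)) = -80] leading coefficient -4: divide by -4, so div: -(5*x) = 20.
Step 5. [-(5*x) = 20] flip signs both sides ⇒ neg: 5*x = -20.
Step 6. [5*x = -20] divide by the outer 5 ⇒ div: x = -4.

Answer: x ∈ {-4}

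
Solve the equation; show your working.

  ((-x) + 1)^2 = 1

Step 1. [((-x) + 1)^2 = 1] 1 ≥ 0, LHS is (·)² — take ±√, so sqrt: (-x) + 1 = 1 or -1.
Step 2. [(-x) + 1 = 1 or -1] the outer +1 inverts by subtracting 1. So sub: -x = 0 or -2.
Step 3. [-x = 0 or -2] flip signs both sides ⇒ neg: x = 0 or 2.

Answer: x ∈ {0, 2}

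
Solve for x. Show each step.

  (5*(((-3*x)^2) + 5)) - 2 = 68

Step 1. [(5*(((-3*x)^2) + 5)) - 2 = 68] -2 is outermost — add 2 both sides. So sub: 5*(((-3*x)^2) + 5) = 70.
Step 2. [5*(((-3*x)^2) + 5) = 70] leading coefficient 5: divide by 5 ⇒ div: ((-3*x)^2) + 5 = 14.
Step 3. [((-3*x)^2) + 5 = 14] peel the +5: subtract 5 from each side, so sub: (-3*x)^2 = 9.
Step 4. [(-3*x)^2 = 9] 9 ≥ 0, LHS is (·)² — take ±√, so sqrt: -3*x = 3 or -3.
Step 5. [-3*x = 3 or -3] -3·(inner) — divide through by -3, so div: x = -1 or 1.

Answer: x ∈ {-1, 1}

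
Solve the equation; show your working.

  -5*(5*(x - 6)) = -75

Step 1. [-5*(5*(x - 6)) = -75] -5 out front; divide by -5. So div: 5*(x - 6) = 15.
Step 2. [5*(x - 6) = 15] LHS = 5·(…); ÷5 both sides. So div: x - 6 = 3.
Step 3. [x - 6 = 3] add 6: x sits inside (… - 6) ⇒ sub: x = 9.

Answer: x ∈ {9}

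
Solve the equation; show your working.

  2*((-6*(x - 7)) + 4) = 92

Step 1. [2*((-6*(x - 7)) + 4) = 92] 2·(inner) — divide through by 2, so div: (-6*(x - 7)) + 4 = 46.
Step 2. [(-6*(x - 7)) + 4 = 46] peel the +4: subtract 4 from each side, so sub: -6*(x - 7) = 42.
Step 3. [-6*(x - 7) = 42] -6 out front; divide by -6 ⇒ div: x - 7 = -7.
Step 4. [x - 7 = -7] add 7: x sits inside (… - 7), so sub: x = 0.

Answer: x ∈ {0}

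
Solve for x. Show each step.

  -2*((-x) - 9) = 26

Step 1. [-2*((-x) - 9) = 26] LHS = -2·(…); ÷-2 both sides, so div: (-x) - 9 = -13.
Step 2. [(-x) - 9 = -13] peel the -9: add 9 from each side, so sub: -x = -4.
Step 3. [-x = -4] flip signs both sides ⇒ neg: x = 4.

Answer: x ∈ {4}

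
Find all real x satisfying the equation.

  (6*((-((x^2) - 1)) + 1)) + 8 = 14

Step 1. [(6*((-((x^2) - 1)) + 1)) + 8 = 14] 8 comes off first (subtract 8) ⇒ sub: 6*((-((x^2) - 1)) + 1) = 6.
Step 2. [6*((-((x^2) - 1)) + 1) = 6] 6·(inner) — divide through by 6, so div: (-((x^2) - 1)) + 1 = 1.
Step 3. [(-((x^2) - 1)) + 1 = 1] the outer +1 inverts by subtracting 1. So sub: -((x^2) - 1) = 0.
Step 4. [-((x^2) - 1) = 0] leading − — multiply by −1, so neg: (x^2) - 1 = 0.
Step 5. [(x^2) - 1 = 0] 1 comes off first (add 1), so sub: x^2 = 1.
Step 6. [x^2 = 1] √ both sides: 1 ≥ 0 gives two branches. So sqrt: x = 1 or -1.

Answer: x ∈ {-1, 1}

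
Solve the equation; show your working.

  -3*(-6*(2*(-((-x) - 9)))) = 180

Step 1. [-3*(-6*(2*(-((-x) - 9)))) = 180] leading coefficient -3: divide by -3. So div: -6*(2*(-((-x) - 9))) = -60.
Step 2. [-6*(2*(-((-x) - 9))) = -60] divide by the outer -6, so div: 2*(-((-x) - 9)) = 10.
Step 3. [2*(-((-x) - 9)) = 10] 2 out front; divide by 2, so div: -((-x) - 9) = 5.
Step 4. [-((-x) - 9) = 5] leading − — multiply by −1, so neg: (-x) - 9 = -5.
Step 5. [(-x) - 9 = -5] add 9: x sits inside (… - 9), so sub: -x = 4.
Step 6. [-x = 4] leading − — multiply by −1. So neg: x = -4.

Answer: x ∈ {-4}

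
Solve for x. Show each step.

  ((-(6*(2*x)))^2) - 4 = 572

Step 1. [((-(6*(2*x)))^2) - 4 = 572] -4 is outermost — add 4 both sides, so sub: (-(6*(2*x)))^2 = 576.
Step 2. [(-(6*(2*x)))^2 = 576] √ both sides: 576 ≥ 0 gives two branches. So sqrt: -(6*(2*x)) = 24 or -24.
Step 3. [-(6*(2*x)) = 24 or -24] leading − — multiply by −1, so neg: 6*(2*x) = -24 or 24.
Step 4. [6*(2*x) = -24 or 24] leading coefficient 6: divide by 6 ⇒ div: 2*x = -4 or 4.
Step 5. [2*x = -4 or 4] divide by the outer 2, so div: x = -2 or 2.

Answer: x ∈ {-2, 2}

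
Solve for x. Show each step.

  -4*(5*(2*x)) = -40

Step 1. [-4*(5*(2*x)) = -40] -4·(inner) — divide through by -4 ⇒ div: 5*(2*x) = 10.
Step 2. [5*(2*x) = 10] 5 out front; divide by 5. So div: 2*x = 2.
Step 3. [2*x = 2] 2·(inner) — divide through by 2. So div: x = 1.

Answer: x ∈ {1}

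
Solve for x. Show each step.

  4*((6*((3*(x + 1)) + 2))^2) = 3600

Step 1. [4*((6*((3*(x + 1)) + 2))^2) = 3600] 4·(inner) — divide through by 4 ⇒ div: (6*((3*(x + 1)) + 2))^2 = 900.
Step 2. [(6*((3*(x + 1)) + 2))^2 = 900] 900 ≥ 0, LHS is (·)² — take ±√ ⇒ sqrt: 6*((3*(x + 1)) + 2) = 30 or -30.
Step 3. [6*((3*(x + 1)) + 2) = 30 or -30] leading coefficient 6: divide by 6, so div: (3*(x + 1)) + 2 = 5 or -5.
Step 4. [(3*(x + 1)) + 2 = 5 or -5] subtract 2: x sits inside (… + 2), so sub: 3*(x + 1) = 3 or -7.
Step 5. [3*(x + 1) = 3 or -7] 3 out front; divide by 3. So div: x + 1 = 1 or -7/3.
Step 6. [x + 1 = 1 or -7/3] 1 comes off first (subtract 1). So sub: x = 0 or -10/3.

Answer: x ∈ {-10/3, 0}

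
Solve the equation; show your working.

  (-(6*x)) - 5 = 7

Step 1. [(-(6*x)) - 5 = 7] the outer -5 inverts by adding 5 ⇒ sub: -(6*x) = 12.
Step 2. [-(6*x) = 12] LHS negated; negate both sides. So neg: 6*x = -12.
Step 3. [6*x = -12] 6·(inner) — divide through by 6. So div: x = -2.

Answer: x ∈ {-2}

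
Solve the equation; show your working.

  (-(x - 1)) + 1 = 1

Step 1. [(-(x - 1)) + 1 = 1] 1 comes off first (subtract 1) ⇒ sub: -(x - 1) = 0.
Step 2. [-(x - 1) = 0] flip signs both sides ⇒ neg: x - 1 = 0.
Step 3. [x - 1 = 0] the outer -1 inverts by adding 1 ⇒ sub: x = 1.

Answer: x ∈ {1}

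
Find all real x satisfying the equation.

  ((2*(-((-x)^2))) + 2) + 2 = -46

Step 1. [((2*(-((-x)^2))) + 2) + 2 = -46] the outer +2 inverts by subtracting 2 ⇒ sub: (2*(-((-x)^2))) + 2 = -48.
Step 2. [(2*(-((-x)^2))) + 2 = -48] common factor 2 (LHS and -48) — divide through. So factor: (-((-x)^2)) + 1 = -24.
Step 3. [(-((-x)^2)) + 1 = -24] 1 comes off first (subtract 1), so sub: -((-x)^2) = -25.
Step 4. [-((-x)^2) = -25] flip signs both sides. So neg: (-x)^2 = 25.
Step 5. [(-x)^2 = 25] 25 ≥ 0, LHS is (·)² — take ±√, so sqrt: -x = 5 or -5.
Step 6. [-x = 5 or -5] leading − — multiply by −1. So neg: x = -5 or 5.

Answer: x ∈ {-5, 5}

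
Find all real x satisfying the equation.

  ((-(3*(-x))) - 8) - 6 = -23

Step 1. [((-(3*(-x))) - 8) - 6 = -23] -6 is outermost — add 6 both sides ⇒ sub: (-(3*(-x))) - 8 = -17.
Step 2. [(-(3*(-x))) - 8 = -17] add 8: x sits inside (… - 8). So sub: -(3*(-x)) = -9.
Step 3. [-(3*(-x)) = -9] LHS negated; negate both sides. So neg: 3*(-x) = 9.
Step 4. [3*(-x) = 9] LHS = 3·(…); ÷3 both sides ⇒ div: -x = 3.
Step 5. [-x = 3] flip signs both sides ⇒ neg: x = -3.

Answer: x ∈ {-3}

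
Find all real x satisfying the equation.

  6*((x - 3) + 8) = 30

Step 1. [6*((x - 3) + 8) = 30] LHS = 6·(…); ÷6 both sides ⇒ div: (x - 3) + 8 = 5.
Step 2. [(x - 3) + 8 = 5] the outer +8 inverts by subtracting 8. So sub: x - 3 = -3.
Step 3. [x - 3 = -3] peel the -3: add 3 from each side ⇒ sub: x = 0.

Answer: x ∈ {0}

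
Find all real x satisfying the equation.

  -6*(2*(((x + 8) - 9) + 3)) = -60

Step 1. [-6*(2*(((x + 8) - 9) + 3)) = -60] leading coefficient -6: divide by -6. So div: 2*(((x + 8) - 9) + 3) = 10.
Step 2. [2*(((x + 8) - 9) + 3) = 10] LHS = 2·(…); ÷2 both sides. So div: ((x + 8) - 9) + 3 = 5.
Step 3. [((x + 8) - 9) + 3 = 5] the outer +3 inverts by subtracting 3 ⇒ sub: (x + 8) - 9 = 2.
Step 4. [(x + 8) - 9 = 2] peel the -9: add 9 from each side, so sub: x + 8 = 11.
Step 5. [x + 8 = 11] the outer +8 inverts by subtracting 8 ⇒ sub: x = 3.

Answer: x ∈ {3}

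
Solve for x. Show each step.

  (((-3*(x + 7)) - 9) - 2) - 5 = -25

Step 1. [(((-3*(x + 7)) - 9) - 2) - 5 = -25] the outer -5 inverts by adding 5 ⇒ sub: ((-3*(x + 7)) - 9) - 2 = -20.
Step 2. [((-3*(x + 7)) - 9) - 2 = -20] the outer -2 inverts by adding 2. So sub: (-3*(x + 7)) - 9 = -18.
Step 3. [(-3*(x + 7)) - 9 = -18] -3 divides every term; factor it out. So factor: (x + 7) + 3 = 6.
Step 4. [(x + 7) + 3 = 6] peel the +3: subtract 3 from each side. So sub: x + 7 = 3.
Step 5. [x + 7 = 3] +7 is outermost — subtract 7 both sides, so sub: x = -4.

Answer: x ∈ {-4}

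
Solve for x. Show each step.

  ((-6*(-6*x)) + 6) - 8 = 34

Step 1. [((-6*(-6*x)) + 6) - 8 = 34] the outer -8 inverts by adding 8 ⇒ sub: (-6*(-6*x)) + 6 = 42.
Step 2. [(-6*(-6*x)) + 6 = 42] -6 | LHS and -6 | 42: pull -6 out, so factor: (-6*x) - 1 = -7.
Step 3. [(-6*x) - 1 = -7] -1 is outermost — add 1 both sides ⇒ sub: -6*x = -6.
Step 4. [-6*x = -6] leading coefficient -6: divide by -6. So div: x = 1.

Answer: x ∈ {1}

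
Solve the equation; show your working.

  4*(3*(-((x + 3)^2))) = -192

Step 1. [4*(3*(-((x + 3)^2))) = -192] divide by the outer 4 ⇒ div: 3*(-((x + 3)^2)) = -48.
Step 2. [3*(-((x + 3)^2)) = -48] 3·(inner) — divide through by 3. So div: -((x + 3)^2) = -16.
Step 3. [-((x + 3)^2) = -16] LHS negated; negate both sides, so neg: (x + 3)^2 = 16.
Step 4. [(x + 3)^2 = 16] √ both sides: 16 ≥ 0 gives two branches, so sqrt: x + 3 = 4 or -4.
Step 5. [x + 3 = 4 or -4] peel the +3: subtract 3 from each side. So sub: x = 1 or -7.

Answer: x ∈ {-7, 1}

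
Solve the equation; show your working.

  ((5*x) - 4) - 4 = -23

Step 1. [((5*x) - 4) - 4 = -23] peel the -4: add 4 from each side ⇒ sub: (5*x) - 4 = -19.
Step 2. [(5*x) - 4 = -19] peel the -4: add 4 from each side, so sub: 5*x = -15.
Step 3. [5*x = -15] 5·(inner) — divide through by 5 ⇒ div: x = -3.

Answer: x ∈ {-3}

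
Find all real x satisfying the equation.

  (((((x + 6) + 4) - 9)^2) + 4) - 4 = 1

Step 1. [(((((x + 6) + 4) - 9)^2) + 4) - 4 = 1] the outer -4 inverts by adding 4 ⇒ sub: ((((x + 6) + 4) - 9)^2) + 4 = 5.
Step 2. [((((x + 6) + 4) - 9)^2) + 4 = 5] peel the +4: subtract 4 from each side. So sub: (((x + 6) + 4) - 9)^2 = 1.
Step 3. [(((x + 6) + 4) - 9)^2 = 1] LHS squared, RHS 1 ≥ 0: apply √ (±), so sqrt: ((x + 6) + 4) - 9 = 1 or -1.
Step 4. [((x + 6) + 4) - 9 = 1 or -1] 9 comes off first (add 9). So sub: (x + 6) + 4 = 10 or 8.
Step 5. [(x + 6) + 4 = 10 or 8] +4 is outermost — subtract 4 both sides ⇒ sub: x + 6 = 6 or 4.
Step 6. [x + 6 = 6 or 4] subtract 6: x sits inside (… + 6) ⇒ sub: x = 0 or -2.

Answer: x ∈ {-2, 0}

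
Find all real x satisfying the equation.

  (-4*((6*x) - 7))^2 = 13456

Step 1. [(-4*((6*x) - 7))^2 = 13456] LHS squared, RHS 13456 ≥ 0: apply √ (±). So sqrt: -4*((6*x) - 7) = 116 or -116.
Step 2. [-4*((6*x) - 7) = 116 or -116] divide by the outer -4. So div: (6*x) - 7 = -29 or 29.
Step 3. [(6*x) - 7 = -29 or 29] -7 is outermost — add 7 both sides ⇒ sub: 6*x = -22 or 36.
Step 4. [6*x = -22 or 36] divide by the outer 6, so div: x = -11/3 or 6.

Answer: x ∈ {-11/3, 6}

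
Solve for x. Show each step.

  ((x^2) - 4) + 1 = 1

Step 1. [((x^2) - 4) + 1 = 1] 1 comes off first (subtract 1). So sub: (x^2) - 4 = 0.
Step 2. [(x^2) - 4 = 0] 4 comes off first (add 4) ⇒ sub: x^2 = 4.
Step 3. [x^2 = 4] √ both sides: 4 ≥ 0 gives two branches. So sqrt: x = 2 or -2.

Answer: x ∈ {-2, 2}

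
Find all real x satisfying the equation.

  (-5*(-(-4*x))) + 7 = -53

Step 1. [(-5*(-(-4*x))) + 7 = -53] +7 is outermost — subtract 7 both sides ⇒ sub: -5*(-(-4*x)) = -60.
Step 2. [-5*(-(-4*x)) = -60] divide by the outer -5, so div: -(-4*x) = 12.
Step 3. [-(-4*x) = 12] leading − — multiply by −1 ⇒ neg: -4*x = -12.
Step 4. [-4*x = -12] leading coefficient -4: divide by -4, so div: x = 3.

Answer: x ∈ {3}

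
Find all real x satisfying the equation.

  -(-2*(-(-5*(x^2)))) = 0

Step 1. [-(-2*(-(-5*(x^2)))) = 0] LHS negated; negate both sides ⇒ neg: -2*(-(-5*(x^2))) = 0.
Step 2. [-2*(-(-5*(x^2))) = 0] LHS = -2·(…); ÷-2 both sides. So div: -(-5*(x^2)) = 0.
Step 3. [-(-5*(x^2)) = 0] leading − — multiply by −1. So neg: -5*(x^2) = 0.
Step 4. [-5*(x^2) = 0] LHS = -5·(…); ÷-5 both sides ⇒ div: x^2 = 0.
Step 5. [x^2 = 0] LHS squared, RHS 0 ≥ 0: apply √ (±) ⇒ sqrt: x = 0.

Answer: x ∈ {0}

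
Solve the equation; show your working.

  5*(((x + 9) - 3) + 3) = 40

Step 1. [5*(((x + 9) - 3) + 3) = 40] LHS = 5·(…); ÷5 both sides. So div: ((x + 9) - 3) + 3 = 8.
Step 2. [((x + 9) - 3) + 3 = 8] subtract 3: x sits inside (… + 3) ⇒ sub: (x + 9) - 3 = 5.
Step 3. [(x + 9) - 3 = 5] the outer -3 inverts by adding 3. So sub: x + 9 = 8.
Step 4. [x + 9 = 8] the outer +9 inverts by subtracting 9. So sub: x = -1.

Answer: x ∈ {-1}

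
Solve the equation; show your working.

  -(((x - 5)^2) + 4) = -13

Step 1. [-(((x - 5)^2) + 4) = -13] LHS negated; negate both sides. So neg: ((x - 5)^2) + 4 = 13.
Step 2. [((x - 5)^2) + 4 = 13] subtract 4: x sits inside (… + 4) ⇒ sub: (x - 5)^2 = 9.
Step 3. [(x - 5)^2 = 9] LHS squared, RHS 9 ≥ 0: apply √ (±) ⇒ sqrt: x - 5 = 3 or -3.
Step 4. [x - 5 = 3 or -3] add 5: x sits inside (… - 5), so sub: x = 8 or 2.

Answer: x ∈ {2, 8}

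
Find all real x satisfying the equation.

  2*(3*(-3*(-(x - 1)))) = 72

Step 1. [2*(3*(-3*(-(x - 1)))) = 72] divide by the outer 2. So div: 3*(-3*(-(x - 1))) = 36.
Step 2. [3*(-3*(-(x - 1))) = 36] 3 out front; divide by 3, so div: -3*(-(x - 1)) = 12.
Step 3. [-3*(-(x - 1)) = 12] divide by the outer -3 ⇒ div: -(x - 1) = -4.
Step 4. [-(x - 1) = -4] LHS negated; negate both sides. So neg: x - 1 = 4.
Step 5. [x - 1 = 4] add 1: x sits inside (… - 1) ⇒ sub: x = 5.

Answer: x ∈ {5}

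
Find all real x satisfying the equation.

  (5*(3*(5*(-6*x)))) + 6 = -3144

Step 1. [(5*(3*(5*(-6*x)))) + 6 = -3144] peel the +6: subtract 6 from each side. So sub: 5*(3*(5*(-6*x))) = -3150.
Step 2. [5*(3*(5*(-6*x))) = -3150] divide by the outer 5, so div: 3*(5*(-6*x)) = -630.
Step 3. [3*(5*(-6*x)) = -630] leading coefficient 3: divide by 3 ⇒ div: 5*(-6*x) = -210.
Step 4. [5*(-6*x) = -210] divide by the outer 5, so div: -6*x = -42.
Step 5. [-6*x = -42] -6·(inner) — divide through by -6 ⇒ div: x = 7.

Answer: x ∈ {7}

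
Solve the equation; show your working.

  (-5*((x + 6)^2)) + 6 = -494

Step 1. [(-5*((x + 6)^2)) + 6 = -494] subtract 6: x sits inside (… + 6), so sub: -5*((x + 6)^2) = -500.
Step 2. [-5*((x + 6)^2) = -500] -5 out front; divide by -5, so div: (x + 6)^2 = 100.
Step 3. [(x + 6)^2 = 100] LHS squared, RHS 100 ≥ 0: apply √ (±) ⇒ sqrt: x + 6 = 10 or -10.
Step 4. [x + 6 = 10 or -10] 6 comes off first (subtract 6) ⇒ sub: x = 4 or -16.

Answer: x ∈ {-16, 4}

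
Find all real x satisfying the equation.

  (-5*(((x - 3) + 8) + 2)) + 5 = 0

Step 1. [(-5*(((x - 3) + 8) + 2)) + 5 = 0] common factor -5 (LHS and 0) — divide through. So factor: (((x - 3) + 8) + 2) - 1 = 0.
Step 2. [(((x - 3) + 8) + 2) - 1 = 0] peel the -1: add 1 from each side. So sub: ((x - 3) + 8) + 2 = 1.
Step 3. [((x - 3) + 8) + 2 = 1] peel the +2: subtract 2 from each side ⇒ sub: (x - 3) + 8 = -1.
Step 4. [(x - 3) + 8 = -1] peel the +8: subtract 8 from each side ⇒ sub: x - 3 = -9.
Step 5. [x - 3 = -9] add 3: x sits inside (… - 3) ⇒ sub: x = -6.

Answer: x ∈ {-6}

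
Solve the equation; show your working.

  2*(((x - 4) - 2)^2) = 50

Step 1. [2*(((x - 4) - 2)^2) = 50] leading coefficient 2: divide by 2 ⇒ div: ((x - 4) - 2)^2 = 25.
Step 2. [((x - 4) - 2)^2 = 25] 25 ≥ 0, LHS is (·)² — take ±√, so sqrt: (x - 4) - 2 = 5 or -5.
Step 3. [(x - 4) - 2 = 5 or -5] add 2: x sits inside (… - 2) ⇒ sub: x - 4 = 7 or -3.
Step 4. [x - 4 = 7 or -3] -4 is outermost — add 4 both sides ⇒ sub: x = 11 or 1.

Answer: x ∈ {1, 11}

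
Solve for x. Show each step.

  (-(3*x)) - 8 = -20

Step 1. [(-(3*x)) - 8 = -20] the outer -8 inverts by adding 8 ⇒ sub: -(3*x) = -12.
Step 2. [-(3*x) = -12] leading − — multiply by −1 ⇒ neg: 3*x = 12.
Step 3. [3*x = 12] 3 out front; divide by 3 ⇒ div: x = 4.

Answer: x ∈ {4}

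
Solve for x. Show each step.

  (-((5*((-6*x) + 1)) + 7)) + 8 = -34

Step 1. [(-((5*((-6*x) + 1)) + 7)) + 8 = -34] +8 is outermost — subtract 8 both sides, so sub: -((5*((-6*x) + 1)) + 7) = -42.
Step 2. [-((5*((-6*x) + 1)) + 7) = -42] LHS negated; negate both sides ⇒ neg: (5*((-6*x) + 1)) + 7 = 42.
Step 3. [(5*((-6*x) + 1)) + 7 = 42] +7 is outermost — subtract 7 both sides ⇒ sub: 5*((-6*x) + 1) = 35.
Step 4. [5*((-6*x) + 1) = 35] leading coefficient 5: divide by 5 ⇒ div: (-6*x) + 1 = 7.
Step 5. [(-6*x) + 1 = 7] 1 comes off first (subtract 1) ⇒ sub: -6*x = 6.
Step 6. [-6*x = 6] leading coefficient -6: divide by -6 ⇒ div: x = -1.

Answer: x ∈ {-1}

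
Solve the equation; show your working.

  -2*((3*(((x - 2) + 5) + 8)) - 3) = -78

Step 1. [-2*((3*(((x - 2) + 5) + 8)) - 3) = -78] leading coefficient -2: divide by -2 ⇒ div: (3*(((x - 2) + 5) + 8)) - 3 = 39.
Step 2. [(3*(((x - 2) + 5) + 8)) - 3 = 39] 3 comes off first (add 3), so sub: 3*(((x - 2) + 5) + 8) = 42.
Step 3. [3*(((x - 2) + 5) + 8) = 42] LHS = 3·(…); ÷3 both sides ⇒ div: ((x - 2) + 5) + 8 = 14.
Step 4. [((x - 2) + 5) + 8 = 14] the outer +8 inverts by subtracting 8. So sub: (x - 2) + 5 = 6.
Step 5. [(x - 2) + 5 = 6] the outer +5 inverts by subtracting 5. So sub: x - 2 = 1.
Step 6. [x - 2 = 1] the outer -2 inverts by adding 2, so sub: x = 3.

Answer: x ∈ {3}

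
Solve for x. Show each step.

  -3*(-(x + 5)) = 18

Step 1. [-3*(-(x + 5)) = 18] -3·(inner) — divide through by -3. So div: -(x + 5) = -6.
Step 2. [-(x + 5) = -6] LHS negated; negate both sides ⇒ neg: x + 5 = 6.
Step 3. [x + 5 = 6] the outer +5 inverts by subtracting 5 ⇒ sub: x = 1.

Answer: x ∈ {1}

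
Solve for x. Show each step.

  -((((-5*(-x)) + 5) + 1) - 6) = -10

Step 1. [-((((-5*(-x)) + 5) + 1) - 6) = -10] leading − — multiply by −1, so neg: (((-5*(-x)) + 5) + 1) - 6 = 10.
Step 2. [(((-5*(-x)) + 5) + 1) - 6 = 10] the outer -6 inverts by adding 6, so sub: ((-5*(-x)) + 5) + 1 = 16.
Step 3. [((-5*(-x)) + 5) + 1 = 16] peel the +1: subtract 1 from each side ⇒ sub: (-5*(-x)) + 5 = 15.
Step 4. [(-5*(-x)) + 5 = 15] the outer +5 inverts by subtracting 5, so sub: -5*(-x) = 10.
Step 5. [-5*(-x) = 10] LHS = -5·(…); ÷-5 both sides ⇒ div: -x = -2.
Step 6. [-x = -2] flip signs both sides, so neg: x = 2.

Answer: x ∈ {2}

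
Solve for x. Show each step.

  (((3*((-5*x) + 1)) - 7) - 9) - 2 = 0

Step 1. [(((3*((-5*x) + 1)) - 7) - 9) - 2 = 0] 2 comes off first (add 2), so sub: ((3*((-5*x) + 1)) - 7) - 9 = 2.
Step 2. [((3*((-5*x) + 1)) - 7) - 9 = 2] the outer -9 inverts by adding 9, so sub: (3*((-5*x) + 1)) - 7 = 11.
Step 3. [(3*((-5*x) + 1)) - 7 = 11] add 7: x sits inside (… - 7). So sub: 3*((-5*x) + 1) = 18.
Step 4. [3*((-5*x) + 1) = 18] 3 out front; divide by 3, so div: (-5*x) + 1 = 6.
Step 5. [(-5*x) + 1 = 6] subtract 1: x sits inside (… + 1). So sub: -5*x = 5.
Step 6. [-5*x = 5] -5·(inner) — divide through by -5 ⇒ div: x = -1.

Answer: x ∈ {-1}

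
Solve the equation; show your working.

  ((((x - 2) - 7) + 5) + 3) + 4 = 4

Step 1. [((((x - 2) - 7) + 5) + 3) + 4 = 4] 4 comes off first (subtract 4) ⇒ sub: (((x - 2) - 7) + 5) + 3 = 0.
Step 2. [(((x - 2) - 7) + 5) + 3 = 0] 3 comes off first (subtract 3) ⇒ sub: ((x - 2) - 7) + 5 = -3.
Step 3. [((x - 2) - 7) + 5 = -3] subtract 5: x sits inside (… + 5), so sub: (x - 2) - 7 = -8.
Step 4. [(x - 2) - 7 = -8] 7 comes off first (add 7) ⇒ sub: x - 2 = -1.
Step 5. [x - 2 = -1] the outer -2 inverts by adding 2 ⇒ sub: x = 1.

Answer: x ∈ {1}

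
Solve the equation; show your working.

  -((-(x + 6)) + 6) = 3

Step 1. [-((-(x + 6)) + 6) = 3] flip signs both sides ⇒ neg: (-(x + 6)) + 6 = -3.
Step 2. [(-(x + 6)) + 6 = -3] the outer +6 inverts by subtracting 6. So sub: -(x + 6) = -9.
Step 3. [-(x + 6) = -9] leading − — multiply by −1. So neg: x + 6 = 9.
Step 4. [x + 6 = 9] the outer +6 inverts by subtracting 6 ⇒ sub: x = 3.

Answer: x ∈ {3}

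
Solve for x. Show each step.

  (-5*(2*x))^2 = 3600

Step 1. [(-5*(2*x))^2 = 3600] √ both sides: 3600 ≥ 0 gives two branches, so sqrt: -5*(2*x) = 60 or -60.
Step 2. [-5*(2*x) = 60 or -60] divide by the outer -5. So div: 2*x = -12 or 12.
Step 3. [2*x = -12 or 12] 2 out front; divide by 2, so div: x = -6 or 6.

Answer: x ∈ {-6, 6}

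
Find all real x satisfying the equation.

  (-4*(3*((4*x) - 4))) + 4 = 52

Step 1. [(-4*(3*((4*x) - 4))) + 4 = 52] common factor -4 (LHS and 52) — divide through, so factor: (3*((4*x) - 4)) - 1 = -13.
Step 2. [(3*((4*x) - 4)) - 1 = -13] 1 comes off first (add 1). So sub: 3*((4*x) - 4) = -12.
Step 3. [3*((4*x) - 4) = -12] 3 out front; divide by 3 ⇒ div: (4*x) - 4 = -4.
Step 4. [(4*x) - 4 = -4] 4 comes off first (add 4) ⇒ sub: 4*x = 0.
Step 5. [4*x = 0] 4 out front; divide by 4. So div: x = 0.

Answer: x ∈ {0}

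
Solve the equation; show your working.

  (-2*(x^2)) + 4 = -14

Step 1. [(-2*(x^2)) + 4 = -14] -2 divides every term; factor it out. So factor: (x^2) - 2 = 7.
Step 2. [(x^2) - 2 = 7] the outer -2 inverts by adding 2. So sub: x^2 = 9.
Step 3. [x^2 = 9] LHS squared, RHS 9 ≥ 0: apply √ (±), so sqrt: x = 3 or -3.

Answer: x ∈ {-3, 3}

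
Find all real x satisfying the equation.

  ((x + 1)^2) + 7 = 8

Step 1. [((x + 1)^2) + 7 = 8] +7 is outermost — subtract 7 both sides ⇒ sub: (x + 1)^2 = 1.
Step 2. [(x + 1)^2 = 1] 1 ≥ 0, LHS is (·)² — take ±√, so sqrt: x + 1 = 1 or -1.
Step 3. [x + 1 = 1 or -1] subtract 1: x sits inside (… + 1). So sub: x = 0 or -2.

Answer: x ∈ {-2, 0}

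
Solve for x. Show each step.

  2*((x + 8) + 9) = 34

Step 1. [2*((x + 8) + 9) = 34] leading coefficient 2: divide by 2. So div: (x + 8) + 9 = 17.
Step 2. [(x + 8) + 9 = 17] subtract 9: x sits inside (… + 9) ⇒ sub: x + 8 = 8.
Step 3. [x + 8 = 8] the outer +8 inverts by subtracting 8 ⇒ sub: x = 0.

Answer: x ∈ {0}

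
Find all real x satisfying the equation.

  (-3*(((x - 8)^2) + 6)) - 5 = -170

Step 1. [(-3*(((x - 8)^2) + 6)) - 5 = -170] peel the -5: add 5 from each side. So sub: -3*(((x - 8)^2) + 6) = -165.
Step 2. [-3*(((x - 8)^2) + 6) = -165] LHS = -3·(…); ÷-3 both sides. So div: ((x - 8)^2) + 6 = 55.
Step 3. [((x - 8)^2) + 6 = 55] the outer +6 inverts by subtracting 6 ⇒ sub: (x - 8)^2 = 49.
Step 4. [(x - 8)^2 = 49] LHS squared, RHS 49 ≥ 0: apply √ (±). So sqrt: x - 8 = 7 or -7.
Step 5. [x - 8 = 7 or -7] the outer -8 inverts by adding 8, so sub: x = 15 or 1.

Answer: x ∈ {1, 15}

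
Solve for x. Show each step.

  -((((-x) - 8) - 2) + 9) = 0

Step 1. [-((((-x) - 8) - 2) + 9) = 0] LHS negated; negate both sides. So neg: (((-x) - 8) - 2) + 9 = 0.
Step 2. [(((-x) - 8) - 2) + 9 = 0] the outer +9 inverts by subtracting 9, so sub: ((-x) - 8) - 2 = -9.
Step 3. [((-x) - 8) - 2 = -9] 2 comes off first (add 2) ⇒ sub: (-x) - 8 = -7.
Step 4. [(-x) - 8 = -7] the outer -8 inverts by adding 8. So sub: -x = 1.
Step 5. [-x = 1] flip signs both sides, so neg: x = -1.

Answer: x ∈ {-1}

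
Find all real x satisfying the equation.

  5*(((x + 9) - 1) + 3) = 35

Step 1. [5*(((x + 9) - 1) + 3) = 35] 5 out front; divide by 5 ⇒ div: ((x + 9) - 1) + 3 = 7.
Step 2. [((x + 9) - 1) + 3 = 7] 3 comes off first (subtract 3) ⇒ sub: (x + 9) - 1 = 4.
Step 3. [(x + 9) - 1 = 4] the outer -1 inverts by adding 1. So sub: x + 9 = 5.
Step 4. [x + 9 = 5] +9 is outermost — subtract 9 both sides. So sub: x = -4.

Answer: x ∈ {-4}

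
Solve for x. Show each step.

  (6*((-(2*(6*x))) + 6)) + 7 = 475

Step 1. [(6*((-(2*(6*x))) + 6)) + 7 = 475] subtract 7: x sits inside (… + 7) ⇒ sub: 6*((-(2*(6*x))) + 6) = 468.
Step 2. [6*((-(2*(6*x))) + 6) = 468] 6·(inner) — divide through by 6. So div: (-(2*(6*x))) + 6 = 78.
Step 3. [(-(2*(6*x))) + 6 = 78] peel the +6: subtract 6 from each side, so sub: -(2*(6*x)) = 72.
Step 4. [-(2*(6*x)) = 72] leading − — multiply by −1 ⇒ neg: 2*(6*x) = -72.
Step 5. [2*(6*x) = -72] 2 out front; divide by 2, so div: 6*x = -36.
Step 6. [6*x = -36] leading coefficient 6: divide by 6. So div: x = -6.

Answer: x ∈ {-6}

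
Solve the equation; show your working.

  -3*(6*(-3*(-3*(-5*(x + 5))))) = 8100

Step 1. [-3*(6*(-3*(-3*(-5*(x + 5))))) = 8100] leading coefficient -3: divide by -3 ⇒ div: 6*(-3*(-3*(-5*(x + 5)))) = -2700.
Step 2. [6*(-3*(-3*(-5*(x + 5)))) = -2700] divide by the outer 6 ⇒ div: -3*(-3*(-5*(x + 5))) = -450.
Step 3. [-3*(-3*(-5*(x + 5))) = -450] LHS = -3·(…); ÷-3 both sides. So div: -3*(-5*(x + 5)) = 150.
Step 4. [-3*(-5*(x + 5)) = 150] -3 out front; divide by -3. So div: -5*(x + 5) = -50.
Step 5. [-5*(x + 5) = -50] LHS = -5·(…); ÷-5 both sides, so div: x + 5 = 10.
Step 6. [x + 5 = 10] the outer +5 inverts by subtracting 5, so sub: x = 5.

Answer: x ∈ {5}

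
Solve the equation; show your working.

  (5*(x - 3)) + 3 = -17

Step 1. [(5*(x - 3)) + 3 = -17] 3 comes off first (subtract 3), so sub: 5*(x - 3) = -20.
Step 2. [5*(x - 3) = -20] 5 out front; divide by 5 ⇒ div: x - 3 = -4.
Step 3. [x - 3 = -4] peel the -3: add 3 from each side. So sub: x = -1.

Answer: x ∈ {-1}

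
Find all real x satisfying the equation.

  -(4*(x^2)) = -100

Step 1. [-(4*(x^2)) = -100] flip signs both sides. So neg: 4*(x^2) = 100.
Step 2. [4*(x^2) = 100] 4 out front; divide by 4. So div: x^2 = 25.
Step 3. [x^2 = 25] √ both sides: 25 ≥ 0 gives two branches, so sqrt: x = 5 or -5.

Answer: x ∈ {-5, 5}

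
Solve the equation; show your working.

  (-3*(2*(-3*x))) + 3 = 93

Step 1. [(-3*(2*(-3*x))) + 3 = 93] -3 | LHS and -3 | 93: pull -3 out. So factor: (2*(-3*x)) - 1 = -31.
Step 2. [(2*(-3*x)) - 1 = -31] the outer -1 inverts by adding 1 ⇒ sub: 2*(-3*x) = -30.
Step 3. [2*(-3*x) = -30] 2·(inner) — divide through by 2. So div: -3*x = -15.
Step 4. [-3*x = -15] -3 out front; divide by -3. So div: x = 5.

Answer: x ∈ {5}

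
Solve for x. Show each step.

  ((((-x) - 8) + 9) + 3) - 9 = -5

Step 1. [((((-x) - 8) + 9) + 3) - 9 = -5] the outer -9 inverts by adding 9. So sub: (((-x) - 8) + 9) + 3 = 4.
Step 2. [(((-x) - 8) + 9) + 3 = 4] peel the +3: subtract 3 from each side. So sub: ((-x) - 8) + 9 = 1.
Step 3. [((-x) - 8) + 9 = 1] peel the +9: subtract 9 from each side, so sub: (-x) - 8 = -8.
Step 4. [(-x) - 8 = -8] the outer -8 inverts by adding 8 ⇒ sub: -x = 0.
Step 5. [-x = 0] leading − — multiply by −1 ⇒ neg: x = 0.

Answer: x ∈ {0}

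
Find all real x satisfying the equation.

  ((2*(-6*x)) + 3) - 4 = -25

Step 1. [((2*(-6*x)) + 3) - 4 = -25] peel the -4: add 4 from each side. So sub: (2*(-6*x)) + 3 = -21.
Step 2. [(2*(-6*x)) + 3 = -21] subtract 3: x sits inside (… + 3), so sub: 2*(-6*x) = -24.
Step 3. [2*(-6*x) = -24] 2 out front; divide by 2 ⇒ div: -6*x = -12.
Step 4. [-6*x = -12] leading coefficient -6: divide by -6. So div: x = 2.

Answer: x ∈ {2}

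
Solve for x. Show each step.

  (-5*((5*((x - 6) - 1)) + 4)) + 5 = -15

Step 1. [(-5*((5*((x - 6) - 1)) + 4)) + 5 = -15] peel the +5: subtract 5 from each side. So sub: -5*((5*((x - 6) - 1)) + 4) = -20.
Step 2. [-5*((5*((x - 6) - 1)) + 4) = -20] LHS = -5·(…); ÷-5 both sides ⇒ div: (5*((x - 6) - 1)) + 4 = 4.
Step 3. [(5*((x - 6) - 1)) + 4 = 4] peel the +4: subtract 4 from each side, so sub: 5*((x - 6) - 1) = 0.
Step 4. [5*((x - 6) - 1) = 0] 5 out front; divide by 5 ⇒ div: (x - 6) - 1 = 0.
Step 5. [(x - 6) - 1 = 0] 1 comes off first (add 1), so sub: x - 6 = 1.
Step 6. [x - 6 = 1] add 6: x sits inside (… - 6). So sub: x = 7.

Answer: x ∈ {7}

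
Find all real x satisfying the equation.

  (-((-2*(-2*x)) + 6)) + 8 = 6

Step 1. [(-((-2*(-2*x)) + 6)) + 8 = 6] 8 comes off first (subtract 8), so sub: -((-2*(-2*x)) + 6) = -2.
Step 2. [-((-2*(-2*x)) + 6) = -2] flip signs both sides, so neg: (-2*(-2*x)) + 6 = 2.
Step 3. [(-2*(-2*x)) + 6 = 2] subtract 6: x sits inside (… + 6), so sub: -2*(-2*x) = -4.
Step 4. [-2*(-2*x) = -4] divide by the outer -2. So div: -2*x = 2.
Step 5. [-2*x = 2] -2·(inner) — divide through by -2, so div: x = -1.

Answer: x ∈ {-1}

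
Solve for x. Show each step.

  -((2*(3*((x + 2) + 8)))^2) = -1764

Step 1. [-((2*(3*((x + 2) + 8)))^2) = -1764] LHS negated; negate both sides ⇒ neg: (2*(3*((x + 2) + 8)))^2 = 1764.
Step 2. [(2*(3*((x + 2) + 8)))^2 = 1764] LHS squared, RHS 1764 ≥ 0: apply √ (±). So sqrt: 2*(3*((x + 2) + 8)) = 42 or -42.
Step 3. [2*(3*((x + 2) + 8)) = 42 or -42] 2 out front; divide by 2, so div: 3*((x + 2) + 8) = 21 or -21.
Step 4. [3*((x + 2) + 8) = 21 or -21] LHS = 3·(…); ÷3 both sides. So div: (x + 2) + 8 = 7 or -7.
Step 5. [(x + 2) + 8 = 7 or -7] 8 comes off first (subtract 8) ⇒ sub: x + 2 = -1 or -15.
Step 6. [x + 2 = -1 or -15] 2 comes off first (subtract 2), so sub: x = -3 or -17.

Answer: x ∈ {-17, -3}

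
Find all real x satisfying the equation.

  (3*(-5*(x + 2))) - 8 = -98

Step 1. [(3*(-5*(x + 2))) - 8 = -98] 8 comes off first (add 8) ⇒ sub: 3*(-5*(x + 2)) = -90.
Step 2. [3*(-5*(x + 2)) = -90] 3·(inner) — divide through by 3, so div: -5*(x + 2) = -30.
Step 3. [-5*(x + 2) = -30] -5·(inner) — divide through by -5. So div: x + 2 = 6.
Step 4. [x + 2 = 6] 2 comes off first (subtract 2) ⇒ sub: x = 4.

Answer: x ∈ {4}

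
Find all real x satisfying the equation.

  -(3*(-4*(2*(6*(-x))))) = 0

Step 1. [-(3*(-4*(2*(6*(-x))))) = 0] flip signs both sides, so neg: 3*(-4*(2*(6*(-x)))) = 0.
Step 2. [3*(-4*(2*(6*(-x)))) = 0] LHS = 3·(…); ÷3 both sides ⇒ div: -4*(2*(6*(-x))) = 0.
Step 3. [-4*(2*(6*(-x))) = 0] LHS = -4·(…); ÷-4 both sides. So div: 2*(6*(-x)) = 0.
Step 4. [2*(6*(-x)) = 0] leading coefficient 2: divide by 2, so div: 6*(-x) = 0.
Step 5. [6*(-x) = 0] 6 out front; divide by 6. So div: -x = 0.
Step 6. [-x = 0] leading − — multiply by −1, so neg: x = 0.

Answer: x ∈ {0}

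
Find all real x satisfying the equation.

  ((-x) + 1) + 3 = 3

Step 1. [((-x) + 1) + 3 = 3] +3 is outermost — subtract 3 both sides ⇒ sub: (-x) + 1 = 0.
Step 2. [(-x) + 1 = 0] subtract 1: x sits inside (… + 1). So sub: -x = -1.
Step 3. [-x = -1] flip signs both sides ⇒ neg: x = 1.

Answer: x ∈ {1}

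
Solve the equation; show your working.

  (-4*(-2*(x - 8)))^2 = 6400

Step 1. [(-4*(-2*(x - 8)))^2 = 6400] LHS squared, RHS 6400 ≥ 0: apply √ (±), so sqrt: -4*(-2*(x - 8)) = 80 or -80.
Step 2. [-4*(-2*(x - 8)) = 80 or -80] -4·(inner) — divide through by -4 ⇒ div: -2*(x - 8) = -20 or 20.
Step 3. [-2*(x - 8) = -20 or 20] LHS = -2·(…); ÷-2 both sides. So div: x - 8 = 10 or -10.
Step 4. [x - 8 = 10 or -10] 8 comes off first (add 8) ⇒ sub: x = 18 or -2.

Answer: x ∈ {-2, 18}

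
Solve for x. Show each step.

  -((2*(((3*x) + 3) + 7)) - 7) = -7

Step 1. [-((2*(((3*x) + 3) + 7)) - 7) = -7] leading − — multiply by −1 ⇒ neg: (2*(((3*x) + 3) + 7)) - 7 = 7.
Step 2. [(2*(((3*x) + 3) + 7)) - 7 = 7] 7 comes off first (add 7). So sub: 2*(((3*x) + 3) + 7) = 14.
Step 3. [2*(((3*x) + 3) + 7) = 14] 2 out front; divide by 2, so div: ((3*x) + 3) + 7 = 7.
Step 4. [((3*x) + 3) + 7 = 7] the outer +7 inverts by subtracting 7, so sub: (3*x) + 3 = 0.
Step 5. [(3*x) + 3 = 0] 3 comes off first (subtract 3) ⇒ sub: 3*x = -3.
Step 6. [3*x = -3] 3·(inner) — divide through by 3 ⇒ div: x = -1.

Answer: x ∈ {-1}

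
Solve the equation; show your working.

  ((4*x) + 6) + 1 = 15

Step 1. [((4*x) + 6) + 1 = 15] the outer +1 inverts by subtracting 1. So sub: (4*x) + 6 = 14.
Step 2. [(4*x) + 6 = 14] 6 comes off first (subtract 6) ⇒ sub: 4*x = 8.
Step 3. [4*x = 8] leading coefficient 4: divide by 4 ⇒ div: x = 2.

Answer: x ∈ {2}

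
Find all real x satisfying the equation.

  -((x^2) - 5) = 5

Step 1. [-((x^2) - 5) = 5] LHS negated; negate both sides, so neg: (x^2) - 5 = -5.
Step 2. [(x^2) - 5 = -5] the outer -5 inverts by adding 5. So sub: x^2 = 0.
Step 3. [x^2 = 0] LHS squared, RHS 0 ≥ 0: apply √ (±) ⇒ sqrt: x = 0.

Answer: x ∈ {0}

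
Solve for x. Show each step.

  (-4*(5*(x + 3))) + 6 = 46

Step 1. [(-4*(5*(x + 3))) + 6 = 46] the outer +6 inverts by subtracting 6 ⇒ sub: -4*(5*(x + 3)) = 40.
Step 2. [-4*(5*(x + 3)) = 40] LHS = -4·(…); ÷-4 both sides ⇒ div: 5*(x + 3) = -10.
Step 3. [5*(x + 3) = -10] divide by the outer 5. So div: x + 3 = -2.
Step 4. [x + 3 = -2] peel the +3: subtract 3 from each side. So sub: x = -5.

Answer: x ∈ {-5}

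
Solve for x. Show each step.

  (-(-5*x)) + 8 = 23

Step 1. [(-(-5*x)) + 8 = 23] subtract 8: x sits inside (… + 8) ⇒ sub: -(-5*x) = 15.
Step 2. [-(-5*x) = 15] LHS negated; negate both sides ⇒ neg: -5*x = -15.
Step 3. [-5*x = -15] LHS = -5·(…); ÷-5 both sides. So div: x = 3.

Answer: x ∈ {3}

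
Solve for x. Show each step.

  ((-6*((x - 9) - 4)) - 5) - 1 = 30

Step 1. [((-6*((x - 9) - 4)) - 5) - 1 = 30] the outer -1 inverts by adding 1 ⇒ sub: (-6*((x - 9) - 4)) - 5 = 31.
Step 2. [(-6*((x - 9) - 4)) - 5 = 31] 5 comes off first (add 5). So sub: -6*((x - 9) - 4) = 36.
Step 3. [-6*((x - 9) - 4) = 36] LHS = -6·(…); ÷-6 both sides, so div: (x - 9) - 4 = -6.
Step 4. [(x - 9) - 4 = -6] 4 comes off first (add 4). So sub: x - 9 = -2.
Step 5. [x - 9 = -2] -9 is outermost — add 9 both sides. So sub: x = 7.

Answer: x ∈ {7}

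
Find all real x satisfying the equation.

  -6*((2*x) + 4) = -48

Step 1. [-6*((2*x) + 4) = -48] LHS = -6·(…); ÷-6 both sides, so div: (2*x) + 4 = 8.
Step 2. [(2*x) + 4 = 8] 2 divides every term; factor it out, so factor: x + 2 = 4.
Step 3. [x + 2 = 4] +2 is outermost — subtract 2 both sides. So sub: x = 2.

Answer: x ∈ {2}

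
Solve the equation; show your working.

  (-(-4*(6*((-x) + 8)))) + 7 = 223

Step 1. [(-(-4*(6*((-x) + 8)))) + 7 = 223] 7 comes off first (subtract 7) ⇒ sub: -(-4*(6*((-x) + 8))) = 216.
Step 2. [-(-4*(6*((-x) + 8))) = 216] LHS negated; negate both sides, so neg: -4*(6*((-x) + 8)) = -216.
Step 3. [-4*(6*((-x) + 8)) = -216] leading coefficient -4: divide by -4 ⇒ div: 6*((-x) + 8) = 54.
Step 4. [6*((-x) + 8) = 54] leading coefficient 6: divide by 6, so div: (-x) + 8 = 9.
Step 5. [(-x) + 8 = 9] subtract 8: x sits inside (… + 8) ⇒ sub: -x = 1.
Step 6. [-x = 1] flip signs both sides ⇒ neg: x = -1.

Answer: x ∈ {-1}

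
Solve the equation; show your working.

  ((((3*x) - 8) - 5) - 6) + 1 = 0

Step 1. [((((3*x) - 8) - 5) - 6) + 1 = 0] peel the +1: subtract 1 from each side ⇒ sub: (((3*x) - 8) - 5) - 6 = -1.
Step 2. [(((3*x) - 8) - 5) - 6 = -1] 6 comes off first (add 6). So sub: ((3*x) - 8) - 5 = 5.
Step 3. [((3*x) - 8) - 5 = 5] add 5: x sits inside (… - 5) ⇒ sub: (3*x) - 8 = 10.
Step 4. [(3*x) - 8 = 10] add 8: x sits inside (… - 8), so sub: 3*x = 18.
Step 5. [3*x = 18] LHS = 3·(…); ÷3 both sides, so div: x = 6.

Answer: x ∈ {6}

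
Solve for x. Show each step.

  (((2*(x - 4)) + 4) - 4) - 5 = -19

Step 1. [(((2*(x - 4)) + 4) - 4) - 5 = -19] 5 comes off first (add 5). So sub: ((2*(x - 4)) + 4) - 4 = -14.
Step 2. [((2*(x - 4)) + 4) - 4 = -14] 4 comes off first (add 4). So sub: (2*(x - 4)) + 4 = -10.
Step 3. [(2*(x - 4)) + 4 = -10] 2 divides every term; factor it out, so factor: (x - 4) + 2 = -5.
Step 4. [(x - 4) + 2 = -5] 2 comes off first (subtract 2), so sub: x - 4 = -7.
Step 5. [x - 4 = -7] add 4: x sits inside (… - 4), so sub: x = -3.

Answer: x ∈ {-3}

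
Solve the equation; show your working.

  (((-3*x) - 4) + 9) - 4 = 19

Step 1. [(((-3*x) - 4) + 9) - 4 = 19] the outer -4 inverts by adding 4. So sub: ((-3*x) - 4) + 9 = 23.
Step 2. [((-3*x) - 4) + 9 = 23] 9 comes off first (subtract 9) ⇒ sub: (-3*x) - 4 = 14.
Step 3. [(-3*x) - 4 = 14] add 4: x sits inside (… - 4), so sub: -3*x = 18.
Step 4. [-3*x = 18] -3·(inner) — divide through by -3 ⇒ div: x = -6.

Answer: x ∈ {-6}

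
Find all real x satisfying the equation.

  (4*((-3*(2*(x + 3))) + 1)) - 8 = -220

Step 1. [(4*((-3*(2*(x + 3))) + 1)) - 8 = -220] -8 is outermost — add 8 both sides, so sub: 4*((-3*(2*(x + 3))) + 1) = -212.
Step 2. [4*((-3*(2*(x + 3))) + 1) = -212] divide by the outer 4 ⇒ div: (-3*(2*(x + 3))) + 1 = -53.
Step 3. [(-3*(2*(x + 3))) + 1 = -53] 1 comes off first (subtract 1) ⇒ sub: -3*(2*(x + 3)) = -54.
Step 4. [-3*(2*(x + 3)) = -54] divide by the outer -3 ⇒ div: 2*(x + 3) = 18.
Step 5. [2*(x + 3) = 18] 2 out front; divide by 2, so div: x + 3 = 9.
Step 6. [x + 3 = 9] subtract 3: x sits inside (… + 3). So sub: x = 6.

Answer: x ∈ {6}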